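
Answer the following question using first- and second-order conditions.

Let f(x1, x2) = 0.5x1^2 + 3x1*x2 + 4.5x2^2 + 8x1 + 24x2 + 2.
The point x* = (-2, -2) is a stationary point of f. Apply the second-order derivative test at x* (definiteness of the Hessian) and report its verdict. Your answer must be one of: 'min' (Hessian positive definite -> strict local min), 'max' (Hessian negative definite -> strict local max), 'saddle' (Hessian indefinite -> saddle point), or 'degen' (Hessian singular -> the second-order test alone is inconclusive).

Compute the Hessian H = grad^2 f:
  H = [[1, 3], [3, 9]]
Verify stationarity: grad f(x*) = H x* + g = (0, 0).
Eigenvalues of H: 0, 10.
H has a zero eigenvalue (singular; positive semidefinite but not definite), so H is neither positive definite, negative definite, nor indefinite. The second-order test alone is inconclusive -> degen.
(Indeed, f is constant along the null direction of H through x*, so x* is not a strict local extremum.)

degen


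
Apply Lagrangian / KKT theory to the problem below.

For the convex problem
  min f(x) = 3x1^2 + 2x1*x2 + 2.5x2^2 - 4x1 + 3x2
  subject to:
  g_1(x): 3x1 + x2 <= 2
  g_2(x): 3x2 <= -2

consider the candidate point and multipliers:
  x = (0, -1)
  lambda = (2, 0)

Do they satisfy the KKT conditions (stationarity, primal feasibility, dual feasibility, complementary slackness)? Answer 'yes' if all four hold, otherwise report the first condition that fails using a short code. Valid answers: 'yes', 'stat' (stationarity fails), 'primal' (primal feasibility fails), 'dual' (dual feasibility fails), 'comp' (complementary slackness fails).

Gradient of f: grad f(x) = Q x + c = (-6, -2)
Constraint values g_i(x) = a_i^T x - b_i:
  g_1((0, -1)) = -3
  g_2((0, -1)) = -1
Stationarity residual: grad f(x) + sum_i lambda_i a_i = (0, 0)
  -> stationarity OK
Primal feasibility (all g_i <= 0): OK
Dual feasibility (all lambda_i >= 0): OK
Complementary slackness (lambda_i * g_i(x) = 0 for all i): FAILS

Verdict: the first failing condition is complementary_slackness -> comp.

comp


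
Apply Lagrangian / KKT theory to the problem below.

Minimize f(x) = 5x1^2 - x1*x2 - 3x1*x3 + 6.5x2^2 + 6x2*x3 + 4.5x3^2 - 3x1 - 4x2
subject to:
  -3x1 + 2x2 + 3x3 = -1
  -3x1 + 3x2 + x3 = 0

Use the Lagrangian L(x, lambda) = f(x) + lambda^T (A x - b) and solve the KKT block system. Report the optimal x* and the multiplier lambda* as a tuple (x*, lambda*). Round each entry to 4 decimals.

Form the Lagrangian:
  L(x, lambda) = (1/2) x^T Q x + c^T x + lambda^T (A x - b)
Stationarity (grad_x L = 0): Q x + c + A^T lambda = 0.
Primal feasibility: A x = b.

This gives the KKT block system:
  [ Q   A^T ] [ x     ]   [-c ]
  [ A    0  ] [ lambda ] = [ b ]

Solving the linear system:
  x*      = (0.3368, 0.4316, -0.2842)
  lambda* = (0.3579, -0.0947)
  f(x*)   = -1.1895

x* = (0.3368, 0.4316, -0.2842), lambda* = (0.3579, -0.0947)


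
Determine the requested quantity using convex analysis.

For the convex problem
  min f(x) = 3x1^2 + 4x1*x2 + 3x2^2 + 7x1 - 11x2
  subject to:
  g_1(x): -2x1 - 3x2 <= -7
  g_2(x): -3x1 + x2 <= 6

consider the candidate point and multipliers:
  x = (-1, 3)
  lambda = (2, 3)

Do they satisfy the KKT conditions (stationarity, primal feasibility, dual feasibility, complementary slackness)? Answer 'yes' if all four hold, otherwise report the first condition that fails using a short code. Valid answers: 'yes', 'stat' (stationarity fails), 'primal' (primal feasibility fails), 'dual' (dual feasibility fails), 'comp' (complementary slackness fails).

Gradient of f: grad f(x) = Q x + c = (13, 3)
Constraint values g_i(x) = a_i^T x - b_i:
  g_1((-1, 3)) = 0
  g_2((-1, 3)) = 0
Stationarity residual: grad f(x) + sum_i lambda_i a_i = (0, 0)
  -> stationarity OK
Primal feasibility (all g_i <= 0): OK
Dual feasibility (all lambda_i >= 0): OK
Complementary slackness (lambda_i * g_i(x) = 0 for all i): OK

Verdict: yes, KKT holds.

yes


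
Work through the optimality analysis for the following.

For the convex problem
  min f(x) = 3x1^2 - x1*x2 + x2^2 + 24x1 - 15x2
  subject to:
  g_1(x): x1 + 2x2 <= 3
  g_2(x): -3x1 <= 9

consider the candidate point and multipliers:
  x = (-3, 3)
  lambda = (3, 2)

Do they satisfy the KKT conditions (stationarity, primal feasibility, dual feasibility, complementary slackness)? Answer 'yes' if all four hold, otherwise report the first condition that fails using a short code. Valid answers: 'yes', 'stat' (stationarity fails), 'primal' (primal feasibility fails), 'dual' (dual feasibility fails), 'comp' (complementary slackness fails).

Gradient of f: grad f(x) = Q x + c = (3, -6)
Constraint values g_i(x) = a_i^T x - b_i:
  g_1((-3, 3)) = 0
  g_2((-3, 3)) = 0
Stationarity residual: grad f(x) + sum_i lambda_i a_i = (0, 0)
  -> stationarity OK
Primal feasibility (all g_i <= 0): OK
Dual feasibility (all lambda_i >= 0): OK
Complementary slackness (lambda_i * g_i(x) = 0 for all i): OK

Verdict: yes, KKT holds.

yes


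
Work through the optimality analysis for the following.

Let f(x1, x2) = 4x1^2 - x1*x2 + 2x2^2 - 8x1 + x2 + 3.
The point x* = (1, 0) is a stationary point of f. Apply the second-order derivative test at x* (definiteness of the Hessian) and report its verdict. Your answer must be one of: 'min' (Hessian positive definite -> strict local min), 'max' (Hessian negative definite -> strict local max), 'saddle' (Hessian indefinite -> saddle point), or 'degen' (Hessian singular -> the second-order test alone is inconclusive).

Compute the Hessian H = grad^2 f:
  H = [[8, -1], [-1, 4]]
Verify stationarity: grad f(x*) = H x* + g = (0, 0).
Eigenvalues of H: 3.7639, 8.2361.
Both eigenvalues > 0, so H is positive definite -> x* is a strict local min.

min


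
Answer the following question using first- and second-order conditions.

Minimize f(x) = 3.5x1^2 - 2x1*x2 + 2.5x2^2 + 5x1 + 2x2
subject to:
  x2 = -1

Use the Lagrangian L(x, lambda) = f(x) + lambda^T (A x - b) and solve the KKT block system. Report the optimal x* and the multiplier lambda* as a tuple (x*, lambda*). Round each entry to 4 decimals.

Form the Lagrangian:
  L(x, lambda) = (1/2) x^T Q x + c^T x + lambda^T (A x - b)
Stationarity (grad_x L = 0): Q x + c + A^T lambda = 0.
Primal feasibility: A x = b.

This gives the KKT block system:
  [ Q   A^T ] [ x     ]   [-c ]
  [ A    0  ] [ lambda ] = [ b ]

Solving the linear system:
  x*      = (-1, -1)
  lambda* = (1)
  f(x*)   = -3

x* = (-1, -1), lambda* = (1)


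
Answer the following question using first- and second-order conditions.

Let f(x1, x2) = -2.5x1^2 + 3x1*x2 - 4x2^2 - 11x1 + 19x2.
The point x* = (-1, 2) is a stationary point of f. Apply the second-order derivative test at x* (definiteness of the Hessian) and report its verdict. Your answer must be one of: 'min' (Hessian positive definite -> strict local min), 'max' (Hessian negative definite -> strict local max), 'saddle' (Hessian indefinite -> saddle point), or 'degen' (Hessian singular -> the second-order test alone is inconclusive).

Compute the Hessian H = grad^2 f:
  H = [[-5, 3], [3, -8]]
Verify stationarity: grad f(x*) = H x* + g = (0, 0).
Eigenvalues of H: -9.8541, -3.1459.
Both eigenvalues < 0, so H is negative definite -> x* is a strict local max.

max


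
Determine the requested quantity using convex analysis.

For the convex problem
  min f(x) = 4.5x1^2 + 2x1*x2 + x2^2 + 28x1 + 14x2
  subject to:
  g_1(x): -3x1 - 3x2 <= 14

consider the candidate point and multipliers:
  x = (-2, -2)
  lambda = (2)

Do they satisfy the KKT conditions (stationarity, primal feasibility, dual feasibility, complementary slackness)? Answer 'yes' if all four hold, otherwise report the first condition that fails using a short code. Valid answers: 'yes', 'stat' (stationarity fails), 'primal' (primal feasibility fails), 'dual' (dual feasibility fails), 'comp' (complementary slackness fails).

Gradient of f: grad f(x) = Q x + c = (6, 6)
Constraint values g_i(x) = a_i^T x - b_i:
  g_1((-2, -2)) = -2
Stationarity residual: grad f(x) + sum_i lambda_i a_i = (0, 0)
  -> stationarity OK
Primal feasibility (all g_i <= 0): OK
Dual feasibility (all lambda_i >= 0): OK
Complementary slackness (lambda_i * g_i(x) = 0 for all i): FAILS

Verdict: the first failing condition is complementary_slackness -> comp.

comp


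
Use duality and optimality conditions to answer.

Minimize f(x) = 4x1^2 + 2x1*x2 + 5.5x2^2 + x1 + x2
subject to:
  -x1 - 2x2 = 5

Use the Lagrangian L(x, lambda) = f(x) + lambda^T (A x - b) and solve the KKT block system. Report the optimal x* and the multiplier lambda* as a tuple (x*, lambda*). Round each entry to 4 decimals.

Form the Lagrangian:
  L(x, lambda) = (1/2) x^T Q x + c^T x + lambda^T (A x - b)
Stationarity (grad_x L = 0): Q x + c + A^T lambda = 0.
Primal feasibility: A x = b.

This gives the KKT block system:
  [ Q   A^T ] [ x     ]   [-c ]
  [ A    0  ] [ lambda ] = [ b ]

Solving the linear system:
  x*      = (-1.0571, -1.9714)
  lambda* = (-11.4)
  f(x*)   = 26.9857

x* = (-1.0571, -1.9714), lambda* = (-11.4)


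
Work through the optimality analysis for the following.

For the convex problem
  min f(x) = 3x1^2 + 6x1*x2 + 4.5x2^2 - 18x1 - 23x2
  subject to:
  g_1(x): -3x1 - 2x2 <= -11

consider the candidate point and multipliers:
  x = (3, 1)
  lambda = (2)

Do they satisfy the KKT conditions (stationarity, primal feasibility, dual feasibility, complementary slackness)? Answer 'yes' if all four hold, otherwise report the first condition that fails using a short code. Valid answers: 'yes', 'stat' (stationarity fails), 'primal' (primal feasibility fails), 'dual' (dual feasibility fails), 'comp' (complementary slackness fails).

Gradient of f: grad f(x) = Q x + c = (6, 4)
Constraint values g_i(x) = a_i^T x - b_i:
  g_1((3, 1)) = 0
Stationarity residual: grad f(x) + sum_i lambda_i a_i = (0, 0)
  -> stationarity OK
Primal feasibility (all g_i <= 0): OK
Dual feasibility (all lambda_i >= 0): OK
Complementary slackness (lambda_i * g_i(x) = 0 for all i): OK

Verdict: yes, KKT holds.

yes


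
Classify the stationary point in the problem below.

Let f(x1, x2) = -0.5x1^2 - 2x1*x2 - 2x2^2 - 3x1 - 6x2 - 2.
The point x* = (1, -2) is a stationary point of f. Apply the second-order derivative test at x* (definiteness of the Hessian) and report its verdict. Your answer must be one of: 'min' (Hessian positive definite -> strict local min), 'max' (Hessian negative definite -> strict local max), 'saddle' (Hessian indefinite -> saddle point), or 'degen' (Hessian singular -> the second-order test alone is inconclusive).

Compute the Hessian H = grad^2 f:
  H = [[-1, -2], [-2, -4]]
Verify stationarity: grad f(x*) = H x* + g = (0, 0).
Eigenvalues of H: -5, 0.
H has a zero eigenvalue (singular; negative semidefinite but not definite), so H is neither positive definite, negative definite, nor indefinite. The second-order test alone is inconclusive -> degen.
(Indeed, f is constant along the null direction of H through x*, so x* is not a strict local extremum.)

degen


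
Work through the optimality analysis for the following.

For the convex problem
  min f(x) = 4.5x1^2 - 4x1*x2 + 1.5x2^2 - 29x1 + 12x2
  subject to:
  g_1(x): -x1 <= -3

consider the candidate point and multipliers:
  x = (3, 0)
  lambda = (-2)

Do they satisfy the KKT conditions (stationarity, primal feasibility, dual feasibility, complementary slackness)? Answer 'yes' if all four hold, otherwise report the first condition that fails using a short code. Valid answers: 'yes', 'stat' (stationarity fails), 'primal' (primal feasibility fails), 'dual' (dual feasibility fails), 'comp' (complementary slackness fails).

Gradient of f: grad f(x) = Q x + c = (-2, 0)
Constraint values g_i(x) = a_i^T x - b_i:
  g_1((3, 0)) = 0
Stationarity residual: grad f(x) + sum_i lambda_i a_i = (0, 0)
  -> stationarity OK
Primal feasibility (all g_i <= 0): OK
Dual feasibility (all lambda_i >= 0): FAILS
Complementary slackness (lambda_i * g_i(x) = 0 for all i): OK

Verdict: the first failing condition is dual_feasibility -> dual.

dual


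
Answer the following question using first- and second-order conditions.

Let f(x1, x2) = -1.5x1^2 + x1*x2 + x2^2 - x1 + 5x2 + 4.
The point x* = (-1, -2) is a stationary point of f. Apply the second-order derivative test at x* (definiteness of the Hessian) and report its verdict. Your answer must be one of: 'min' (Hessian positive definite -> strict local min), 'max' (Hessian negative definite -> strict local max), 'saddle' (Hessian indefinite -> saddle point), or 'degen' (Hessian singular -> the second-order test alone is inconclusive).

Compute the Hessian H = grad^2 f:
  H = [[-3, 1], [1, 2]]
Verify stationarity: grad f(x*) = H x* + g = (0, 0).
Eigenvalues of H: -3.1926, 2.1926.
Eigenvalues have mixed signs, so H is indefinite -> x* is a saddle point.

saddle


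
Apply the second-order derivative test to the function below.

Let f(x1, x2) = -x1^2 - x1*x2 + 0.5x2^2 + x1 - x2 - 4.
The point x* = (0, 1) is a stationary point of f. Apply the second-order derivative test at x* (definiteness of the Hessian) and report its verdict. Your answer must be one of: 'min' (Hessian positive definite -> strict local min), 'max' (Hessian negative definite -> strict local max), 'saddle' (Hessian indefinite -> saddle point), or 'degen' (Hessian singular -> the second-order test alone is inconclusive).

Compute the Hessian H = grad^2 f:
  H = [[-2, -1], [-1, 1]]
Verify stationarity: grad f(x*) = H x* + g = (0, 0).
Eigenvalues of H: -2.3028, 1.3028.
Eigenvalues have mixed signs, so H is indefinite -> x* is a saddle point.

saddle


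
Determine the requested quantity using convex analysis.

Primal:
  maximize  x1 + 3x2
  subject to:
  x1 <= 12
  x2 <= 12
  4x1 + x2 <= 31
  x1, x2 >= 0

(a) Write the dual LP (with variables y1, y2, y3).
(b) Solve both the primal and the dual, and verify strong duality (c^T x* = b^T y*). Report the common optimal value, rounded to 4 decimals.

The standard primal-dual pair for 'max c^T x s.t. A x <= b, x >= 0' is:
  Dual:  min b^T y  s.t.  A^T y >= c,  y >= 0.

So the dual LP is:
  minimize  12y1 + 12y2 + 31y3
  subject to:
    y1 + 4y3 >= 1
    y2 + y3 >= 3
    y1, y2, y3 >= 0

Solving the primal: x* = (4.75, 12).
  primal value c^T x* = 40.75.
Solving the dual: y* = (0, 2.75, 0.25).
  dual value b^T y* = 40.75.
Strong duality: c^T x* = b^T y*. Confirmed.

40.75


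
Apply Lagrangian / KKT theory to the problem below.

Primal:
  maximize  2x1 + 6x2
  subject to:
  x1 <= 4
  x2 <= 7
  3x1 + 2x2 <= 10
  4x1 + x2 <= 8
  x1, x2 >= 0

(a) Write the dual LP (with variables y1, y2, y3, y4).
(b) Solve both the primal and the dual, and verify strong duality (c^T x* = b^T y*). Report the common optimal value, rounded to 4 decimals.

The standard primal-dual pair for 'max c^T x s.t. A x <= b, x >= 0' is:
  Dual:  min b^T y  s.t.  A^T y >= c,  y >= 0.

So the dual LP is:
  minimize  4y1 + 7y2 + 10y3 + 8y4
  subject to:
    y1 + 3y3 + 4y4 >= 2
    y2 + 2y3 + y4 >= 6
    y1, y2, y3, y4 >= 0

Solving the primal: x* = (0, 5).
  primal value c^T x* = 30.
Solving the dual: y* = (0, 0, 3, 0).
  dual value b^T y* = 30.
Strong duality: c^T x* = b^T y*. Confirmed.

30


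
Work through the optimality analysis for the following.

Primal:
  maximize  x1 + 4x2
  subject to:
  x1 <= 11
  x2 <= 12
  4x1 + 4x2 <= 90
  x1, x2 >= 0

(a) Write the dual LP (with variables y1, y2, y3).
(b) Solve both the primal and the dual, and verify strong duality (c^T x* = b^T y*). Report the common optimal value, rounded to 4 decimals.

The standard primal-dual pair for 'max c^T x s.t. A x <= b, x >= 0' is:
  Dual:  min b^T y  s.t.  A^T y >= c,  y >= 0.

So the dual LP is:
  minimize  11y1 + 12y2 + 90y3
  subject to:
    y1 + 4y3 >= 1
    y2 + 4y3 >= 4
    y1, y2, y3 >= 0

Solving the primal: x* = (10.5, 12).
  primal value c^T x* = 58.5.
Solving the dual: y* = (0, 3, 0.25).
  dual value b^T y* = 58.5.
Strong duality: c^T x* = b^T y*. Confirmed.

58.5


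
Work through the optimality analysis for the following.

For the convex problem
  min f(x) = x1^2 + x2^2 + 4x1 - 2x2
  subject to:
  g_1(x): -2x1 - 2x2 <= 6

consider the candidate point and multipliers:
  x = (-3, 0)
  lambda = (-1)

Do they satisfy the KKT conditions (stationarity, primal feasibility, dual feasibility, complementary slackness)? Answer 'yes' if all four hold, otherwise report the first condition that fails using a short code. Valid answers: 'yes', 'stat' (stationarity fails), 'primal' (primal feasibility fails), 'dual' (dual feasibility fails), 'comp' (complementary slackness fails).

Gradient of f: grad f(x) = Q x + c = (-2, -2)
Constraint values g_i(x) = a_i^T x - b_i:
  g_1((-3, 0)) = 0
Stationarity residual: grad f(x) + sum_i lambda_i a_i = (0, 0)
  -> stationarity OK
Primal feasibility (all g_i <= 0): OK
Dual feasibility (all lambda_i >= 0): FAILS
Complementary slackness (lambda_i * g_i(x) = 0 for all i): OK

Verdict: the first failing condition is dual_feasibility -> dual.

dual


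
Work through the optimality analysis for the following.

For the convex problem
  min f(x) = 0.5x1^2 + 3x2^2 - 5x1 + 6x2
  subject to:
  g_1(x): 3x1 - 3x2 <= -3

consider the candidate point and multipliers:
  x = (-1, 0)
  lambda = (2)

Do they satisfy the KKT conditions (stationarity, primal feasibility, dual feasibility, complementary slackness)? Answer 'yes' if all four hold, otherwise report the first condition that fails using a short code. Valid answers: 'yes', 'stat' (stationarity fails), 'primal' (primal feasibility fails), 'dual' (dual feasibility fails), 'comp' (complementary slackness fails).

Gradient of f: grad f(x) = Q x + c = (-6, 6)
Constraint values g_i(x) = a_i^T x - b_i:
  g_1((-1, 0)) = 0
Stationarity residual: grad f(x) + sum_i lambda_i a_i = (0, 0)
  -> stationarity OK
Primal feasibility (all g_i <= 0): OK
Dual feasibility (all lambda_i >= 0): OK
Complementary slackness (lambda_i * g_i(x) = 0 for all i): OK

Verdict: yes, KKT holds.

yes


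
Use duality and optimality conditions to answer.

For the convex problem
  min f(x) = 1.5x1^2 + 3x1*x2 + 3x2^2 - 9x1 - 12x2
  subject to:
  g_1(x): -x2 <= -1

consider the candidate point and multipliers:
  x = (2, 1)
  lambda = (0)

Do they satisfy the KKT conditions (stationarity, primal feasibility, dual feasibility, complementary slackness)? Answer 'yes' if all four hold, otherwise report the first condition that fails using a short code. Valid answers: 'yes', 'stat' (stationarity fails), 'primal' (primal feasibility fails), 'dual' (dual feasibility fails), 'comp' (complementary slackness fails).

Gradient of f: grad f(x) = Q x + c = (0, 0)
Constraint values g_i(x) = a_i^T x - b_i:
  g_1((2, 1)) = 0
Stationarity residual: grad f(x) + sum_i lambda_i a_i = (0, 0)
  -> stationarity OK
Primal feasibility (all g_i <= 0): OK
Dual feasibility (all lambda_i >= 0): OK
Complementary slackness (lambda_i * g_i(x) = 0 for all i): OK

Verdict: yes, KKT holds.

yes


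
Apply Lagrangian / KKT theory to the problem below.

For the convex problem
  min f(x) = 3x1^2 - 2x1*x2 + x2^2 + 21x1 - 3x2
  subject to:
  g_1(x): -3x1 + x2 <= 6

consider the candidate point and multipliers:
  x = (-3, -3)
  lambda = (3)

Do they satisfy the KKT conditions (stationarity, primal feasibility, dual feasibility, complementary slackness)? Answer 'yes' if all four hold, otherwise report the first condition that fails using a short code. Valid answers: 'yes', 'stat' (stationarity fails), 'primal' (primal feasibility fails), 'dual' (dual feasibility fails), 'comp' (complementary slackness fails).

Gradient of f: grad f(x) = Q x + c = (9, -3)
Constraint values g_i(x) = a_i^T x - b_i:
  g_1((-3, -3)) = 0
Stationarity residual: grad f(x) + sum_i lambda_i a_i = (0, 0)
  -> stationarity OK
Primal feasibility (all g_i <= 0): OK
Dual feasibility (all lambda_i >= 0): OK
Complementary slackness (lambda_i * g_i(x) = 0 for all i): OK

Verdict: yes, KKT holds.

yes


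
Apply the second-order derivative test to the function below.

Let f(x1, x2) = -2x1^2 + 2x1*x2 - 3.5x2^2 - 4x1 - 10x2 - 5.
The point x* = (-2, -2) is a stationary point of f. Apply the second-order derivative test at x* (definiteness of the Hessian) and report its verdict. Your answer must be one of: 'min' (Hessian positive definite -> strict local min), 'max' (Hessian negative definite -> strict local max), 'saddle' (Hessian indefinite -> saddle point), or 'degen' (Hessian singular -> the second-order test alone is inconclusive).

Compute the Hessian H = grad^2 f:
  H = [[-4, 2], [2, -7]]
Verify stationarity: grad f(x*) = H x* + g = (0, 0).
Eigenvalues of H: -8, -3.
Both eigenvalues < 0, so H is negative definite -> x* is a strict local max.

max


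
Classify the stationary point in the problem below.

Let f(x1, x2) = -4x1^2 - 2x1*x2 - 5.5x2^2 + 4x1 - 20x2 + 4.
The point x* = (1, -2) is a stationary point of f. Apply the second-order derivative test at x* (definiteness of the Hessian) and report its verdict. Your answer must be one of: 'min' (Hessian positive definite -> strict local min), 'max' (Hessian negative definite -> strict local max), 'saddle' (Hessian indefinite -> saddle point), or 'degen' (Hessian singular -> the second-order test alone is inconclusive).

Compute the Hessian H = grad^2 f:
  H = [[-8, -2], [-2, -11]]
Verify stationarity: grad f(x*) = H x* + g = (0, 0).
Eigenvalues of H: -12, -7.
Both eigenvalues < 0, so H is negative definite -> x* is a strict local max.

max


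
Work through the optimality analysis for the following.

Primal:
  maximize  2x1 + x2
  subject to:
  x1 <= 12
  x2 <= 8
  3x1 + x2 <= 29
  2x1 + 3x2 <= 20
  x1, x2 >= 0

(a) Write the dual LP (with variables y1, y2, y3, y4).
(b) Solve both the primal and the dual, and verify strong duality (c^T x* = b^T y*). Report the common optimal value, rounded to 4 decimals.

The standard primal-dual pair for 'max c^T x s.t. A x <= b, x >= 0' is:
  Dual:  min b^T y  s.t.  A^T y >= c,  y >= 0.

So the dual LP is:
  minimize  12y1 + 8y2 + 29y3 + 20y4
  subject to:
    y1 + 3y3 + 2y4 >= 2
    y2 + y3 + 3y4 >= 1
    y1, y2, y3, y4 >= 0

Solving the primal: x* = (9.5714, 0.2857).
  primal value c^T x* = 19.4286.
Solving the dual: y* = (0, 0, 0.5714, 0.1429).
  dual value b^T y* = 19.4286.
Strong duality: c^T x* = b^T y*. Confirmed.

19.4286


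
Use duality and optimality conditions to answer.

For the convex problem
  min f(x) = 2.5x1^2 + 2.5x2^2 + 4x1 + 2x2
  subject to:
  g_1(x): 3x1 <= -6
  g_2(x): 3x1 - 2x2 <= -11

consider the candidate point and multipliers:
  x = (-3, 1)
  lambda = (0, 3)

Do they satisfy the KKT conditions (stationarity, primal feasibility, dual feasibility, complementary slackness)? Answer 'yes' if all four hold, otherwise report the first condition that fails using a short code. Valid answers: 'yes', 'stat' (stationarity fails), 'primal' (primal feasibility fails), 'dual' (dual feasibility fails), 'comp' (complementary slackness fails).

Gradient of f: grad f(x) = Q x + c = (-11, 7)
Constraint values g_i(x) = a_i^T x - b_i:
  g_1((-3, 1)) = -3
  g_2((-3, 1)) = 0
Stationarity residual: grad f(x) + sum_i lambda_i a_i = (-2, 1)
  -> stationarity FAILS
Primal feasibility (all g_i <= 0): OK
Dual feasibility (all lambda_i >= 0): OK
Complementary slackness (lambda_i * g_i(x) = 0 for all i): OK

Verdict: the first failing condition is stationarity -> stat.

stat


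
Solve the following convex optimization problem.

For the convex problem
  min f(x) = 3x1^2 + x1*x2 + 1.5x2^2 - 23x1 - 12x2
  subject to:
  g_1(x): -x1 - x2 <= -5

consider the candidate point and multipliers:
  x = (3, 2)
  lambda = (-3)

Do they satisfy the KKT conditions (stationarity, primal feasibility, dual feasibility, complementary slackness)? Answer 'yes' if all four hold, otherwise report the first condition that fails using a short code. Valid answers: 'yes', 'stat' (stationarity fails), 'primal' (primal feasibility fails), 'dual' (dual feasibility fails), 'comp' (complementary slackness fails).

Gradient of f: grad f(x) = Q x + c = (-3, -3)
Constraint values g_i(x) = a_i^T x - b_i:
  g_1((3, 2)) = 0
Stationarity residual: grad f(x) + sum_i lambda_i a_i = (0, 0)
  -> stationarity OK
Primal feasibility (all g_i <= 0): OK
Dual feasibility (all lambda_i >= 0): FAILS
Complementary slackness (lambda_i * g_i(x) = 0 for all i): OK

Verdict: the first failing condition is dual_feasibility -> dual.

dual


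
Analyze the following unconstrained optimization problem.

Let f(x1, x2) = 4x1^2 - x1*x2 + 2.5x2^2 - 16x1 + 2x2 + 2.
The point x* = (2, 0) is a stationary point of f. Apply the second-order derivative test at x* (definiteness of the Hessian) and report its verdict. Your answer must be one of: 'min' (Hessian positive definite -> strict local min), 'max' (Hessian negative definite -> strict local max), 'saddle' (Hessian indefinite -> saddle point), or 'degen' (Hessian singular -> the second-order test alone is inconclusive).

Compute the Hessian H = grad^2 f:
  H = [[8, -1], [-1, 5]]
Verify stationarity: grad f(x*) = H x* + g = (0, 0).
Eigenvalues of H: 4.6972, 8.3028.
Both eigenvalues > 0, so H is positive definite -> x* is a strict local min.

min


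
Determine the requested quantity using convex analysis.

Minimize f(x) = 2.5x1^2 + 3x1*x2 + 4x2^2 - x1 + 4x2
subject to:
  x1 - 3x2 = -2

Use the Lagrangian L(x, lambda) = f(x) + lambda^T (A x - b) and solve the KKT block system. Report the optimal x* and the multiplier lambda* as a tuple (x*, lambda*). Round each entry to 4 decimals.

Form the Lagrangian:
  L(x, lambda) = (1/2) x^T Q x + c^T x + lambda^T (A x - b)
Stationarity (grad_x L = 0): Q x + c + A^T lambda = 0.
Primal feasibility: A x = b.

This gives the KKT block system:
  [ Q   A^T ] [ x     ]   [-c ]
  [ A    0  ] [ lambda ] = [ b ]

Solving the linear system:
  x*      = (-0.5211, 0.493)
  lambda* = (2.1268)
  f(x*)   = 3.3732

x* = (-0.5211, 0.493), lambda* = (2.1268)


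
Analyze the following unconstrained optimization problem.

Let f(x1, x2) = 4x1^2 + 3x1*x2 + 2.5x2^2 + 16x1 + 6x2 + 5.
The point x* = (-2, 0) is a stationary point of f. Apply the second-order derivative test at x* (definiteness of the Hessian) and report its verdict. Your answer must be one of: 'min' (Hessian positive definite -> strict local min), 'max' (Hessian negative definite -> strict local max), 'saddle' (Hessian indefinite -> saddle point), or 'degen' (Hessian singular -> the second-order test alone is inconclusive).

Compute the Hessian H = grad^2 f:
  H = [[8, 3], [3, 5]]
Verify stationarity: grad f(x*) = H x* + g = (0, 0).
Eigenvalues of H: 3.1459, 9.8541.
Both eigenvalues > 0, so H is positive definite -> x* is a strict local min.

min


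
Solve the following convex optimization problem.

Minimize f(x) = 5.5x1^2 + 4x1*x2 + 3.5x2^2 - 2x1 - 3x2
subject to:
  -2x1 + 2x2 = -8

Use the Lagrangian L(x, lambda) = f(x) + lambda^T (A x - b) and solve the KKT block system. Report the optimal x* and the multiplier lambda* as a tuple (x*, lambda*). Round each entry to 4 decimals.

Form the Lagrangian:
  L(x, lambda) = (1/2) x^T Q x + c^T x + lambda^T (A x - b)
Stationarity (grad_x L = 0): Q x + c + A^T lambda = 0.
Primal feasibility: A x = b.

This gives the KKT block system:
  [ Q   A^T ] [ x     ]   [-c ]
  [ A    0  ] [ lambda ] = [ b ]

Solving the linear system:
  x*      = (1.8846, -2.1154)
  lambda* = (5.1346)
  f(x*)   = 21.8269

x* = (1.8846, -2.1154), lambda* = (5.1346)


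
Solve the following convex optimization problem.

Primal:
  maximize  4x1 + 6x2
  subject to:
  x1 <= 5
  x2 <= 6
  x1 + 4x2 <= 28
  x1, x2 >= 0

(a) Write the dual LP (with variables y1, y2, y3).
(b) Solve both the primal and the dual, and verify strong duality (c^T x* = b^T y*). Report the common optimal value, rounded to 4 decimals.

The standard primal-dual pair for 'max c^T x s.t. A x <= b, x >= 0' is:
  Dual:  min b^T y  s.t.  A^T y >= c,  y >= 0.

So the dual LP is:
  minimize  5y1 + 6y2 + 28y3
  subject to:
    y1 + y3 >= 4
    y2 + 4y3 >= 6
    y1, y2, y3 >= 0

Solving the primal: x* = (5, 5.75).
  primal value c^T x* = 54.5.
Solving the dual: y* = (2.5, 0, 1.5).
  dual value b^T y* = 54.5.
Strong duality: c^T x* = b^T y*. Confirmed.

54.5


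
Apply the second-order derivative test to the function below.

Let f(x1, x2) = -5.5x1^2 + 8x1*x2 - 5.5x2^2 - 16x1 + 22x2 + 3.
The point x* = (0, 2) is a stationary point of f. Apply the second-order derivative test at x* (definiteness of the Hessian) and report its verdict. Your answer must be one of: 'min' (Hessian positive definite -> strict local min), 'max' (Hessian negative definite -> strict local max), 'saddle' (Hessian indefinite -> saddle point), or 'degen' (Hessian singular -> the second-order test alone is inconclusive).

Compute the Hessian H = grad^2 f:
  H = [[-11, 8], [8, -11]]
Verify stationarity: grad f(x*) = H x* + g = (0, 0).
Eigenvalues of H: -19, -3.
Both eigenvalues < 0, so H is negative definite -> x* is a strict local max.

max


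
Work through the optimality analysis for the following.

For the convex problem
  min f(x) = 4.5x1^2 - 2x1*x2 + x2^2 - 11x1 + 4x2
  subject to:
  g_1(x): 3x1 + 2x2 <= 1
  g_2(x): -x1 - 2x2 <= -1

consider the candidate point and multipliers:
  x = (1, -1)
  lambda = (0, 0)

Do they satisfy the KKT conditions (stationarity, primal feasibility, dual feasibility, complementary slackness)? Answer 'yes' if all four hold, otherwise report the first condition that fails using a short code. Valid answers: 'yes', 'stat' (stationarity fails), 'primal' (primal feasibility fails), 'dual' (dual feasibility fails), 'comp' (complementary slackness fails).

Gradient of f: grad f(x) = Q x + c = (0, 0)
Constraint values g_i(x) = a_i^T x - b_i:
  g_1((1, -1)) = 0
  g_2((1, -1)) = 2
Stationarity residual: grad f(x) + sum_i lambda_i a_i = (0, 0)
  -> stationarity OK
Primal feasibility (all g_i <= 0): FAILS
Dual feasibility (all lambda_i >= 0): OK
Complementary slackness (lambda_i * g_i(x) = 0 for all i): OK

Verdict: the first failing condition is primal_feasibility -> primal.

primal


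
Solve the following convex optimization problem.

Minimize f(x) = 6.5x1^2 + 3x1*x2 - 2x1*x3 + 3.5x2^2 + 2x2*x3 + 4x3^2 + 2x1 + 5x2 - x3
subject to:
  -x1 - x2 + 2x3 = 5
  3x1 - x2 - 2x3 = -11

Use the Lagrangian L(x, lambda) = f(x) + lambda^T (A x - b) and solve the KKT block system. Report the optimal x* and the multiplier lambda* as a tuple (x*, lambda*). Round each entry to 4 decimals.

Form the Lagrangian:
  L(x, lambda) = (1/2) x^T Q x + c^T x + lambda^T (A x - b)
Stationarity (grad_x L = 0): Q x + c + A^T lambda = 0.
Primal feasibility: A x = b.

This gives the KKT block system:
  [ Q   A^T ] [ x     ]   [-c ]
  [ A    0  ] [ lambda ] = [ b ]

Solving the linear system:
  x*      = (-2.1765, 0.8235, 1.8235)
  lambda* = (-0.9559, 8.8382)
  f(x*)   = 49.9706

x* = (-2.1765, 0.8235, 1.8235), lambda* = (-0.9559, 8.8382)


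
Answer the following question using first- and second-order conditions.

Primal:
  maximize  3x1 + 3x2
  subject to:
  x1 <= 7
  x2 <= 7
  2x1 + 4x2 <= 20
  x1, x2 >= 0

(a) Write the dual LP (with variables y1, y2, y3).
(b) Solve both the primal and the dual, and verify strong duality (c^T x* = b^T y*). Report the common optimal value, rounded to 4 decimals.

The standard primal-dual pair for 'max c^T x s.t. A x <= b, x >= 0' is:
  Dual:  min b^T y  s.t.  A^T y >= c,  y >= 0.

So the dual LP is:
  minimize  7y1 + 7y2 + 20y3
  subject to:
    y1 + 2y3 >= 3
    y2 + 4y3 >= 3
    y1, y2, y3 >= 0

Solving the primal: x* = (7, 1.5).
  primal value c^T x* = 25.5.
Solving the dual: y* = (1.5, 0, 0.75).
  dual value b^T y* = 25.5.
Strong duality: c^T x* = b^T y*. Confirmed.

25.5


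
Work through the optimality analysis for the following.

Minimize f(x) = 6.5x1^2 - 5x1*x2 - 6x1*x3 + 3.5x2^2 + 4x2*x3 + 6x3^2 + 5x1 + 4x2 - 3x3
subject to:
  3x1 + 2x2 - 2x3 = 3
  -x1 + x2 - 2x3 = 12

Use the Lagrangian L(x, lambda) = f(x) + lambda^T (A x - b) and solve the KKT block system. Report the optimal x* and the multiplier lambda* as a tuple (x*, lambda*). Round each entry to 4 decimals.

Form the Lagrangian:
  L(x, lambda) = (1/2) x^T Q x + c^T x + lambda^T (A x - b)
Stationarity (grad_x L = 0): Q x + c + A^T lambda = 0.
Primal feasibility: A x = b.

This gives the KKT block system:
  [ Q   A^T ] [ x     ]   [-c ]
  [ A    0  ] [ lambda ] = [ b ]

Solving the linear system:
  x*      = (-2.6557, 1.6229, -3.8607)
  lambda* = (0.2557, -13.7071)
  f(x*)   = 84.2568

x* = (-2.6557, 1.6229, -3.8607), lambda* = (0.2557, -13.7071)


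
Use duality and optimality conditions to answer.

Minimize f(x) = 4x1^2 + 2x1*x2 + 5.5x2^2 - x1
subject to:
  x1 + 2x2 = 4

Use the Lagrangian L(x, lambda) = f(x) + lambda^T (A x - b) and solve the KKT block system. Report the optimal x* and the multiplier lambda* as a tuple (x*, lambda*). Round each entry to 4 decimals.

Form the Lagrangian:
  L(x, lambda) = (1/2) x^T Q x + c^T x + lambda^T (A x - b)
Stationarity (grad_x L = 0): Q x + c + A^T lambda = 0.
Primal feasibility: A x = b.

This gives the KKT block system:
  [ Q   A^T ] [ x     ]   [-c ]
  [ A    0  ] [ lambda ] = [ b ]

Solving the linear system:
  x*      = (0.9143, 1.5429)
  lambda* = (-9.4)
  f(x*)   = 18.3429

x* = (0.9143, 1.5429), lambda* = (-9.4)


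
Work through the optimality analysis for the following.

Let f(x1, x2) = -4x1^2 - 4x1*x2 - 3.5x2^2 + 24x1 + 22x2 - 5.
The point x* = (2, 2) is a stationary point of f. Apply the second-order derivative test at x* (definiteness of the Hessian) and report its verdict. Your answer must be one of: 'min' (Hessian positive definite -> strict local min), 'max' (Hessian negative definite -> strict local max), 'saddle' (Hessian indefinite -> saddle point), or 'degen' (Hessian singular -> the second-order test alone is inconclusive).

Compute the Hessian H = grad^2 f:
  H = [[-8, -4], [-4, -7]]
Verify stationarity: grad f(x*) = H x* + g = (0, 0).
Eigenvalues of H: -11.5311, -3.4689.
Both eigenvalues < 0, so H is negative definite -> x* is a strict local max.

max


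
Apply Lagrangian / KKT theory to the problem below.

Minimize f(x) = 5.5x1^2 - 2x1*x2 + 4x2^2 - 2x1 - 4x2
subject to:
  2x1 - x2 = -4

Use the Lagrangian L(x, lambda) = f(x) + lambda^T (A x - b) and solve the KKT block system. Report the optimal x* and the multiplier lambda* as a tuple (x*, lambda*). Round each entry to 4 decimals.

Form the Lagrangian:
  L(x, lambda) = (1/2) x^T Q x + c^T x + lambda^T (A x - b)
Stationarity (grad_x L = 0): Q x + c + A^T lambda = 0.
Primal feasibility: A x = b.

This gives the KKT block system:
  [ Q   A^T ] [ x     ]   [-c ]
  [ A    0  ] [ lambda ] = [ b ]

Solving the linear system:
  x*      = (-1.3143, 1.3714)
  lambda* = (9.6)
  f(x*)   = 17.7714

x* = (-1.3143, 1.3714), lambda* = (9.6)


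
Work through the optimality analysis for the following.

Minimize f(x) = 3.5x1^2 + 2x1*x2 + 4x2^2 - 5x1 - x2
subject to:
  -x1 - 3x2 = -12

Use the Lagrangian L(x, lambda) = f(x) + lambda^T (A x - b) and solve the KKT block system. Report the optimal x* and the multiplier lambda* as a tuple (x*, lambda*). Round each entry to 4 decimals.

Form the Lagrangian:
  L(x, lambda) = (1/2) x^T Q x + c^T x + lambda^T (A x - b)
Stationarity (grad_x L = 0): Q x + c + A^T lambda = 0.
Primal feasibility: A x = b.

This gives the KKT block system:
  [ Q   A^T ] [ x     ]   [-c ]
  [ A    0  ] [ lambda ] = [ b ]

Solving the linear system:
  x*      = (1.1186, 3.6271)
  lambda* = (10.0847)
  f(x*)   = 55.8983

x* = (1.1186, 3.6271), lambda* = (10.0847)


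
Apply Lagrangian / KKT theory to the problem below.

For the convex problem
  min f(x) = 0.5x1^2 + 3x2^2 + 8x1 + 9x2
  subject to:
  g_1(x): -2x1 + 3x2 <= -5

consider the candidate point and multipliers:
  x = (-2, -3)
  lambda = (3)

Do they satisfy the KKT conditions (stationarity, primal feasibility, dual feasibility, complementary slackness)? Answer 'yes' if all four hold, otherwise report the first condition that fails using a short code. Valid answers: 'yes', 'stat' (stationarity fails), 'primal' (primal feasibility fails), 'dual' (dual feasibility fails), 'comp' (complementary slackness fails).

Gradient of f: grad f(x) = Q x + c = (6, -9)
Constraint values g_i(x) = a_i^T x - b_i:
  g_1((-2, -3)) = 0
Stationarity residual: grad f(x) + sum_i lambda_i a_i = (0, 0)
  -> stationarity OK
Primal feasibility (all g_i <= 0): OK
Dual feasibility (all lambda_i >= 0): OK
Complementary slackness (lambda_i * g_i(x) = 0 for all i): OK

Verdict: yes, KKT holds.

yes


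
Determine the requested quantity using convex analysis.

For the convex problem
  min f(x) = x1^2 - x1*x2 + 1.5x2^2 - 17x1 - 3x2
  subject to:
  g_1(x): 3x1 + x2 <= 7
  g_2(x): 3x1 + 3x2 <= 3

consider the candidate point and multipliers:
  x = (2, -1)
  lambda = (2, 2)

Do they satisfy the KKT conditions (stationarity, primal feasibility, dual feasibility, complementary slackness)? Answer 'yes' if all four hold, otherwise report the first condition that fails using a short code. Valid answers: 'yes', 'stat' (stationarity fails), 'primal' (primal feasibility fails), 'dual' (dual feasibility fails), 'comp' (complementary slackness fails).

Gradient of f: grad f(x) = Q x + c = (-12, -8)
Constraint values g_i(x) = a_i^T x - b_i:
  g_1((2, -1)) = -2
  g_2((2, -1)) = 0
Stationarity residual: grad f(x) + sum_i lambda_i a_i = (0, 0)
  -> stationarity OK
Primal feasibility (all g_i <= 0): OK
Dual feasibility (all lambda_i >= 0): OK
Complementary slackness (lambda_i * g_i(x) = 0 for all i): FAILS

Verdict: the first failing condition is complementary_slackness -> comp.

comp


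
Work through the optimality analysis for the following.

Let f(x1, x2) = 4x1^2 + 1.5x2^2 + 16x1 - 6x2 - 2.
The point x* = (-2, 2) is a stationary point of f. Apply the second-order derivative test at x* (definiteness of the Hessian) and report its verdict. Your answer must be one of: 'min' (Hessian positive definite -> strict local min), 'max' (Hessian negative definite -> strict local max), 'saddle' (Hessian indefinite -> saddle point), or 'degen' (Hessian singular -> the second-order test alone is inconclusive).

Compute the Hessian H = grad^2 f:
  H = [[8, 0], [0, 3]]
Verify stationarity: grad f(x*) = H x* + g = (0, 0).
Eigenvalues of H: 3, 8.
Both eigenvalues > 0, so H is positive definite -> x* is a strict local min.

min


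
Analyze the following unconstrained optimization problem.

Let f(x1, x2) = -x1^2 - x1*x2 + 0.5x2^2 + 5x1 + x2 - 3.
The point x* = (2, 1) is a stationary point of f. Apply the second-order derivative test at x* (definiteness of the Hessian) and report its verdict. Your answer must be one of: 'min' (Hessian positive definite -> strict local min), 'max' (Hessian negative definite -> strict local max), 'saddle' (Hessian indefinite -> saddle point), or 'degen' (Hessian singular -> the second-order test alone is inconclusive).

Compute the Hessian H = grad^2 f:
  H = [[-2, -1], [-1, 1]]
Verify stationarity: grad f(x*) = H x* + g = (0, 0).
Eigenvalues of H: -2.3028, 1.3028.
Eigenvalues have mixed signs, so H is indefinite -> x* is a saddle point.

saddle


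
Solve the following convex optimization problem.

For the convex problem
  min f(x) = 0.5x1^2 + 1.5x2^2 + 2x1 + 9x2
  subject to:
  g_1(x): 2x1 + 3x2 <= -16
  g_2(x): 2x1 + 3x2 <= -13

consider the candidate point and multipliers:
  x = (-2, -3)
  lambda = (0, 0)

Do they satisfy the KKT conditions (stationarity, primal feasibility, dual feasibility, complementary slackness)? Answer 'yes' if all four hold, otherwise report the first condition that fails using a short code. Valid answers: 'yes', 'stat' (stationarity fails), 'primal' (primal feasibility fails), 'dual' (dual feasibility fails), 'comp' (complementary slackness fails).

Gradient of f: grad f(x) = Q x + c = (0, 0)
Constraint values g_i(x) = a_i^T x - b_i:
  g_1((-2, -3)) = 3
  g_2((-2, -3)) = 0
Stationarity residual: grad f(x) + sum_i lambda_i a_i = (0, 0)
  -> stationarity OK
Primal feasibility (all g_i <= 0): FAILS
Dual feasibility (all lambda_i >= 0): OK
Complementary slackness (lambda_i * g_i(x) = 0 for all i): OK

Verdict: the first failing condition is primal_feasibility -> primal.

primal


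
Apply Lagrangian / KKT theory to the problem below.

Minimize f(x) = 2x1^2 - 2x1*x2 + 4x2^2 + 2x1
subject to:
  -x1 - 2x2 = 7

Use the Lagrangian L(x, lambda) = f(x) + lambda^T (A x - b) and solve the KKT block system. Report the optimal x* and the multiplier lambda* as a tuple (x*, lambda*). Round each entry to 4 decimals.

Form the Lagrangian:
  L(x, lambda) = (1/2) x^T Q x + c^T x + lambda^T (A x - b)
Stationarity (grad_x L = 0): Q x + c + A^T lambda = 0.
Primal feasibility: A x = b.

This gives the KKT block system:
  [ Q   A^T ] [ x     ]   [-c ]
  [ A    0  ] [ lambda ] = [ b ]

Solving the linear system:
  x*      = (-2.875, -2.0625)
  lambda* = (-5.375)
  f(x*)   = 15.9375

x* = (-2.875, -2.0625), lambda* = (-5.375)
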